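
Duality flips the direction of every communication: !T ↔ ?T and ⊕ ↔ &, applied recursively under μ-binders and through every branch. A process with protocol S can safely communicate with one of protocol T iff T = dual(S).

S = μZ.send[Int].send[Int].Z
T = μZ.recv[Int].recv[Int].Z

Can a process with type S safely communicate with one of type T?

YES

μZ ‖ μZ  match (rec unchanged)
  send[Int] ‖ recv[Int]  match
    send[Int] ‖ recv[Int]  match
      Z ‖ Z  match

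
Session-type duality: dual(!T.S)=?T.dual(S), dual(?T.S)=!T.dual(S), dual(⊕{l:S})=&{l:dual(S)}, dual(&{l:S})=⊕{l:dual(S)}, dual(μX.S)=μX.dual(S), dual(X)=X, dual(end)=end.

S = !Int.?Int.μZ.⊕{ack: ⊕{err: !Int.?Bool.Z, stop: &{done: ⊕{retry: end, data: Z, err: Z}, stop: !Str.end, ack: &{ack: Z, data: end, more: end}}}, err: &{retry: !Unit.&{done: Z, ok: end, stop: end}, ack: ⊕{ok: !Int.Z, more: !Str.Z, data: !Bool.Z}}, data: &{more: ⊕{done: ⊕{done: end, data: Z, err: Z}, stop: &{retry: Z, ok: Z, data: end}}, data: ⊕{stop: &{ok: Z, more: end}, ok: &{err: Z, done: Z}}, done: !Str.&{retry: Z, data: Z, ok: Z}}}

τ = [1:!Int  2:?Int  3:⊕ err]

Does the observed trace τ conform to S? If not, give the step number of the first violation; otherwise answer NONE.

NONE

[1] !Int  ok  residual = ?Int.μZ.…
[2] ?Int  ok  residual = μZ.…
[3] ⊕ err  ok  residual = &{retry: !Unit.&{done: μZ.…, ok: end, stop: end}, ack: ⊕{ok: !Int.μZ.…, more: !Str.μZ.…, data: !Bool.μZ.…}}
all 3 steps conform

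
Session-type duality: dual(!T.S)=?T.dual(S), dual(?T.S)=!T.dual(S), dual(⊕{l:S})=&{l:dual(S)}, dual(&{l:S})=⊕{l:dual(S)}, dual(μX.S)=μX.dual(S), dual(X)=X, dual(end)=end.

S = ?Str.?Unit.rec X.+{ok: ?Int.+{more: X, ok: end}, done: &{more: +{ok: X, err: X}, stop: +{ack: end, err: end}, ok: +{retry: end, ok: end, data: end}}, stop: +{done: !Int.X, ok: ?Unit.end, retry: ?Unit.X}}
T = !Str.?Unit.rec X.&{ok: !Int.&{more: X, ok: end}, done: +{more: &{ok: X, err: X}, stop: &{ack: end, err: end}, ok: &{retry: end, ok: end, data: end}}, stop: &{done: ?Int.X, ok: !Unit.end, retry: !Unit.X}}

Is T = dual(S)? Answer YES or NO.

NO

?Str | !Str  ok
  ?Unit | ?Unit  ✗ same direction on both sides — not dual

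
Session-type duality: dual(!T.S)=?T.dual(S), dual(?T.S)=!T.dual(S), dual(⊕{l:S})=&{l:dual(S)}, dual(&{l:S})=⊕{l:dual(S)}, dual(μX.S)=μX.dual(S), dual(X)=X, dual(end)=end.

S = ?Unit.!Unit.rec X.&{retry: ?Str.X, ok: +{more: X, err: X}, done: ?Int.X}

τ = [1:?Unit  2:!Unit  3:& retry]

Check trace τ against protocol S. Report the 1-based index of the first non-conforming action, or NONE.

NONE

@1 ?Unit  ✓  residual = !Unit.rec X.…
@2 !Unit  ✓  residual = rec X.…
@3 & retry  ✓  residual = ?Str.rec X.…
trace exhausted — no violation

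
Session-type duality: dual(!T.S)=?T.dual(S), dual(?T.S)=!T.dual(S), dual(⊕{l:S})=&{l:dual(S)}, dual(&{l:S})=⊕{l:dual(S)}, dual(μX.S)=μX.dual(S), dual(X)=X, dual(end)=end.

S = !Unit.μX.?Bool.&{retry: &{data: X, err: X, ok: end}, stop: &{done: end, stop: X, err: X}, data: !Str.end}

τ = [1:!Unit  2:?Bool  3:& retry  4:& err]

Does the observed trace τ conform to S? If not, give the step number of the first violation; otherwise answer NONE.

step 1: !Unit  match  state: μX.…
step 2: ?Bool  match  state: &{retry: &{data: μX.…, err: μX.…, ok: end}, stop: &{done: end, stop: μX.…, err: μX.…}, data: !Str.end}
step 3: & retry  match  state: &{data: μX.…, err: μX.…, ok: end}
step 4: & err  match  state: μX.…
all 4 steps conform

NONE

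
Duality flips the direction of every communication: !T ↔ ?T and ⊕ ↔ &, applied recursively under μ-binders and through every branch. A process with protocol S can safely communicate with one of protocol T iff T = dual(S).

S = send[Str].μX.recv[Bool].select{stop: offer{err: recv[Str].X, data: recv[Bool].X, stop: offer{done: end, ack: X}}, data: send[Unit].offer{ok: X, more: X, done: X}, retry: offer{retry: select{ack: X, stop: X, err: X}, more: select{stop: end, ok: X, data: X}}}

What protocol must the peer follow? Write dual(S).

send[Str] ↦ recv[Str]
  μX ↦ μX  (binder kept)
    recv[Bool] ↦ send[Bool]
      select{stop,data,retry} ↦ offer{stop,data,retry}  (internal→external)
        • stop:
          offer{err,data,stop} ↦ select{err,data,stop}  (&→⊕)
            • err:
              recv[Str] ↦ send[Str]
                X ↦ X
            • data:
              recv[Bool] ↦ send[Bool]
                X ↦ X
            • stop:
              offer{done,ack} ↦ select{done,ack}  (&→⊕)
                • done:
                  end ↦ end
                • ack:
                  X ↦ X
        • data:
          send[Unit] ↦ recv[Unit]
            offer{ok,more,done} ↦ select{ok,more,done}  (&→⊕)
              • ok:
                X ↦ X
              • more:
                X ↦ X
              • done:
                X ↦ X
        • retry:
          offer{retry,more} ↦ select{retry,more}  (&→⊕)
            • retry:
              select{ack,stop,err} ↦ offer{ack,stop,err}  (internal→external)
                • ack:
                  X ↦ X
                • stop:
                  X ↦ X
                • err:
                  X ↦ X
            • more:
              select{stop,ok,data} ↦ offer{stop,ok,data}  (internal→external)
                • stop:
                  end ↦ end
                • ok:
                  X ↦ X
                • data:
                  X ↦ X

recv[Str].μX.send[Bool].offer{stop: select{err: send[Str].X, data: send[Bool].X, stop: select{done: end, ack: X}}, data: recv[Unit].select{ok: X, more: X, done: X}, retry: select{retry: offer{ack: X, stop: X, err: X}, more: offer{stop: end, ok: X, data: X}}}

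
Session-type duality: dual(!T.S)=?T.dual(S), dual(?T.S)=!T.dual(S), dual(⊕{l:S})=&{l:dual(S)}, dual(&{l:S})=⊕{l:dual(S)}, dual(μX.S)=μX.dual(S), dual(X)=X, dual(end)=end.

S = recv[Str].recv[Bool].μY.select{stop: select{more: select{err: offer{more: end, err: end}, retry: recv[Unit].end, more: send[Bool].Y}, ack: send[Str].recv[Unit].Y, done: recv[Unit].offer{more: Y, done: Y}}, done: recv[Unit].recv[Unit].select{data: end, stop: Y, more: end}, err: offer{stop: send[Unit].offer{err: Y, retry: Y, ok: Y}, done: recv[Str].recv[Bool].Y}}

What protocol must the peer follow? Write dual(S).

send[Str].send[Bool].μY.offer{stop: offer{more: offer{err: select{more: end, err: end}, retry: send[Unit].end, more: recv[Bool].Y}, ack: recv[Str].send[Unit].Y, done: send[Unit].select{more: Y, done: Y}}, done: send[Unit].send[Unit].offer{data: end, stop: Y, more: end}, err: select{stop: recv[Unit].select{err: Y, retry: Y, ok: Y}, done: send[Str].send[Bool].Y}}

recv[Str] ↦ send[Str]
  recv[Bool] ↦ send[Bool]
    μY ↦ μY  (μ self-dual)
      select{stop,done,err} ↦ offer{stop,done,err}  (internal→external)
        [stop]
          select{more,ack,done} ↦ offer{more,ack,done}  (internal→external)
            [more]
              select{err,retry,more} ↦ offer{err,retry,more}  (internal→external)
                [err]
                  offer{more,err} ↦ select{more,err}  (external→internal)
                    [more]
                      end ↦ end
                    [err]
                      end ↦ end
                [retry]
                  recv[Unit] ↦ send[Unit]
                    end ↦ end
                [more]
                  send[Bool] ↦ recv[Bool]
                    Y ↦ Y
            [ack]
              send[Str] ↦ recv[Str]
                recv[Unit] ↦ send[Unit]
                  Y ↦ Y
            [done]
              recv[Unit] ↦ send[Unit]
                offer{more,done} ↦ select{more,done}  (external→internal)
                  [more]
                    Y ↦ Y
                  [done]
                    Y ↦ Y
        [done]
          recv[Unit] ↦ send[Unit]
            recv[Unit] ↦ send[Unit]
              select{data,stop,more} ↦ offer{data,stop,more}  (internal→external)
                [data]
                  end ↦ end
                [stop]
                  Y ↦ Y
                [more]
                  end ↦ end
        [err]
          offer{stop,done} ↦ select{stop,done}  (external→internal)
            [stop]
              send[Unit] ↦ recv[Unit]
                offer{err,retry,ok} ↦ select{err,retry,ok}  (external→internal)
                  [err]
                    Y ↦ Y
                  [retry]
                    Y ↦ Y
                  [ok]
                    Y ↦ Y
            [done]
              recv[Str] ↦ send[Str]
                recv[Bool] ↦ send[Bool]
                  Y ↦ Y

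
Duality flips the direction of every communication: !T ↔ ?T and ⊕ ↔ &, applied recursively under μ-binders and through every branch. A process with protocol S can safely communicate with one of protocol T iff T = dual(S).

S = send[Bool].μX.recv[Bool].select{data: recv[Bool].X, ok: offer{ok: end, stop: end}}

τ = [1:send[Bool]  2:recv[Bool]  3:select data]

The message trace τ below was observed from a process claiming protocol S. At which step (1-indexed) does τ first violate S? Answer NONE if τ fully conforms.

step 1: send[Bool]  ✓  now at μX.…
step 2: recv[Bool]  ✓  now at select{data: recv[Bool].μX.…, ok: offer{ok: end, stop: end}}
step 3: select data  ✓  now at recv[Bool].μX.…
trace exhausted — no violation

NONE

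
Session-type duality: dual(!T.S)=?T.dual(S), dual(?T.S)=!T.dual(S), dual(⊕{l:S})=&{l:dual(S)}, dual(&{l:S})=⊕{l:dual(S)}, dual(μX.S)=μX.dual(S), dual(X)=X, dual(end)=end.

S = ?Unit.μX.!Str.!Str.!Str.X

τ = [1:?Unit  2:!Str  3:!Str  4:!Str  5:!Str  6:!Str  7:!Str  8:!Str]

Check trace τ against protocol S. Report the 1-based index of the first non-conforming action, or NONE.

@1 ?Unit  ✓  residual = μX.…
@2 !Str  ✓  residual = !Str.!Str.μX.…
@3 !Str  ✓  residual = !Str.μX.…
@4 !Str  ✓  residual = μX.…
@5 !Str  ✓  residual = !Str.!Str.μX.…
@6 !Str  ✓  residual = !Str.μX.…
@7 !Str  ✓  residual = μX.…
@8 !Str  ✓  residual = !Str.!Str.μX.…
all 8 steps conform

NONE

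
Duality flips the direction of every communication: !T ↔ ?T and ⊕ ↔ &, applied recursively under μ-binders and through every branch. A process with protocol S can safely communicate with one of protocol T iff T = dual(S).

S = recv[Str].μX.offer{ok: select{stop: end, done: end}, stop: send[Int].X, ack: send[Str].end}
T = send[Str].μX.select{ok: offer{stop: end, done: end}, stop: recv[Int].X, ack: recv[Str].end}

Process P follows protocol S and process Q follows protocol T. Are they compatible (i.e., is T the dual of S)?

recv[Str] | send[Str]  ok
  μX | μX  ok (rec unchanged)
    offer{ok,stop,ack} | select{ok,stop,ack}  ok labels match
      • ok:
        select{stop,done} | offer{stop,done}  ok labels match
          • stop:
            end | end  ok
          • done:
            end | end  ok
      • stop:
        send[Int] | recv[Int]  ok
          X | X  ok
      • ack:
        send[Str] | recv[Str]  ok
          end | end  ok

YES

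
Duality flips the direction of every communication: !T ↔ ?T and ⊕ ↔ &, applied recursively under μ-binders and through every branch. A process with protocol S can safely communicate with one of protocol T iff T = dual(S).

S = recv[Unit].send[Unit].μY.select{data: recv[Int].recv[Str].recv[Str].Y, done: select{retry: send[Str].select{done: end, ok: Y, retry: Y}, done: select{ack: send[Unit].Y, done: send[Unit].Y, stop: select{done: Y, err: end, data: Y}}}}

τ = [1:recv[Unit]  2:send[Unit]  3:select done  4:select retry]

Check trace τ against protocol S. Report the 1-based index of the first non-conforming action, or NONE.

NONE

[1] recv[Unit]  ✓  residual = send[Unit].μY.…
[2] send[Unit]  ✓  residual = μY.…
[3] select done  ✓  residual = select{retry: send[Str].select{done: end, ok: μY.…, retry: μY.…}, done: select{ack: send[Unit].μY.…, done: send[Unit].μY.…, stop: select{done: μY.…, err: end, data: μY.…}}}
[4] select retry  ✓  residual = send[Str].select{done: end, ok: μY.…, retry: μY.…}
all 4 steps conform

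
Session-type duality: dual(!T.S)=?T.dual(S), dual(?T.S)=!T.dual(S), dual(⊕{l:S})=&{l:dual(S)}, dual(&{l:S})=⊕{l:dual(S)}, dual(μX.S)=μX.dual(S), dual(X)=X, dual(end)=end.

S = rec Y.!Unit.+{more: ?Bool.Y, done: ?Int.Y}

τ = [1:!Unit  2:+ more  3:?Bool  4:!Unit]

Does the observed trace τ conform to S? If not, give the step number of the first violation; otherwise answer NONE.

step 1: !Unit  ✓  cont: +{more: ?Bool.rec Y.…, done: ?Int.rec Y.…}
step 2: + more  ✓  cont: ?Bool.rec Y.…
step 3: ?Bool  ✓  cont: rec Y.…
step 4: !Unit  ✓  cont: +{more: ?Bool.rec Y.…, done: ?Int.rec Y.…}
trace exhausted — no violation

NONE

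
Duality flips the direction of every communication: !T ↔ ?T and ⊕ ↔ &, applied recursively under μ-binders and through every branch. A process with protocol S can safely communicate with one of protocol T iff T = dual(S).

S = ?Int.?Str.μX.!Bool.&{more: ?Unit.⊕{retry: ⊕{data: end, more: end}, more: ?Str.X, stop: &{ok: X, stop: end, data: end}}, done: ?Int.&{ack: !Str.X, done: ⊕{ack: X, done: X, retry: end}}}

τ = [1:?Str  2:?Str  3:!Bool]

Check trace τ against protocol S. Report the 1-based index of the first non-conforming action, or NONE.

1

step 1: got ?Str, protocol expects ?Int  ✗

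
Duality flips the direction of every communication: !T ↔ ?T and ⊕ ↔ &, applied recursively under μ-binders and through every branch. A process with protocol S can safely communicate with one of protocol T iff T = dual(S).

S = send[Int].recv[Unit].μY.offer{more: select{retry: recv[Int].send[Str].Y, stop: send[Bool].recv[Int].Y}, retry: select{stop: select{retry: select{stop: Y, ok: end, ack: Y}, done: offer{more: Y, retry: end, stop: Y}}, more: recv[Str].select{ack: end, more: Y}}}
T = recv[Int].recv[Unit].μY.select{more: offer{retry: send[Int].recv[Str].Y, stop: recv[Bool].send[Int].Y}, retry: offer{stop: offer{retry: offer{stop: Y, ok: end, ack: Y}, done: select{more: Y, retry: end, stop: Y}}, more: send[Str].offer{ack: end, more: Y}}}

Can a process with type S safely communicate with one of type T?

NO

send[Int] vs recv[Int]  ok
  recv[Unit] vs recv[Unit]  ✗ same direction on both sides — not dual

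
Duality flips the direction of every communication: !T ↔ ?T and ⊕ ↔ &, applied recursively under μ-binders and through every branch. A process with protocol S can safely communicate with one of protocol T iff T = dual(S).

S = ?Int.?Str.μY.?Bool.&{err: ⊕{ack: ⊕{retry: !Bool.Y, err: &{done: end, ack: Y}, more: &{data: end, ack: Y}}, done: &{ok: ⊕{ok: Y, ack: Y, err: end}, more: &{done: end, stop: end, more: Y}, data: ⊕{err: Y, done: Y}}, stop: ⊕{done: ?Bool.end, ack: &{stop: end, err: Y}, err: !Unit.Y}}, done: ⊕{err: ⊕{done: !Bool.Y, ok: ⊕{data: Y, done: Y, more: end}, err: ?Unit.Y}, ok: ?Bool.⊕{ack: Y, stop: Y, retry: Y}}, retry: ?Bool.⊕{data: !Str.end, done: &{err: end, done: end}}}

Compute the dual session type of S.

!Int.!Str.μY.!Bool.⊕{err: &{ack: &{retry: ?Bool.Y, err: ⊕{done: end, ack: Y}, more: ⊕{data: end, ack: Y}}, done: ⊕{ok: &{ok: Y, ack: Y, err: end}, more: ⊕{done: end, stop: end, more: Y}, data: &{err: Y, done: Y}}, stop: &{done: !Bool.end, ack: ⊕{stop: end, err: Y}, err: ?Unit.Y}}, done: &{err: &{done: ?Bool.Y, ok: &{data: Y, done: Y, more: end}, err: !Unit.Y}, ok: !Bool.&{ack: Y, stop: Y, retry: Y}}, retry: !Bool.&{data: ?Str.end, done: ⊕{err: end, done: end}}}

?Int ↦ !Int
  ?Str ↦ !Str
    μY ↦ μY  (μ self-dual)
      ?Bool ↦ !Bool
        &{err,done,retry} ↦ ⊕{err,done,retry}  (offer→select)
          • err:
            ⊕{ack,done,stop} ↦ &{ack,done,stop}  (internal→external)
              • ack:
                ⊕{retry,err,more} ↦ &{retry,err,more}  (internal→external)
                  • retry:
                    !Bool ↦ ?Bool
                      dual(Y) = Y
                  • err:
                    &{done,ack} ↦ ⊕{done,ack}  (offer→select)
                      • done:
                        dual(end) = end
                      • ack:
                        dual(Y) = Y
                  • more:
                    &{data,ack} ↦ ⊕{data,ack}  (offer→select)
                      • data:
                        dual(end) = end
                      • ack:
                        dual(Y) = Y
              • done:
                &{ok,more,data} ↦ ⊕{ok,more,data}  (offer→select)
                  • ok:
                    ⊕{ok,ack,err} ↦ &{ok,ack,err}  (internal→external)
                      • ok:
                        dual(Y) = Y
                      • ack:
                        dual(Y) = Y
                      • err:
                        dual(end) = end
                  • more:
                    &{done,stop,more} ↦ ⊕{done,stop,more}  (offer→select)
                      • done:
                        dual(end) = end
                      • stop:
                        dual(end) = end
                      • more:
                        dual(Y) = Y
                  • data:
                    ⊕{err,done} ↦ &{err,done}  (internal→external)
                      • err:
                        dual(Y) = Y
                      • done:
                        dual(Y) = Y
              • stop:
                ⊕{done,ack,err} ↦ &{done,ack,err}  (internal→external)
                  • done:
                    ?Bool ↦ !Bool
                      dual(end) = end
                  • ack:
                    &{stop,err} ↦ ⊕{stop,err}  (offer→select)
                      • stop:
                        dual(end) = end
                      • err:
                        dual(Y) = Y
                  • err:
                    !Unit ↦ ?Unit
                      dual(Y) = Y
          • done:
            ⊕{err,ok} ↦ &{err,ok}  (internal→external)
              • err:
                ⊕{done,ok,err} ↦ &{done,ok,err}  (internal→external)
                  • done:
                    !Bool ↦ ?Bool
                      dual(Y) = Y
                  • ok:
                    ⊕{data,done,more} ↦ &{data,done,more}  (internal→external)
                      • data:
                        dual(Y) = Y
                      • done:
                        dual(Y) = Y
                      • more:
                        dual(end) = end
                  • err:
                    ?Unit ↦ !Unit
                      dual(Y) = Y
              • ok:
                ?Bool ↦ !Bool
                  ⊕{ack,stop,retry} ↦ &{ack,stop,retry}  (internal→external)
                    • ack:
                      dual(Y) = Y
                    • stop:
                      dual(Y) = Y
                    • retry:
                      dual(Y) = Y
          • retry:
            ?Bool ↦ !Bool
              ⊕{data,done} ↦ &{data,done}  (internal→external)
                • data:
                  !Str ↦ ?Str
                    dual(end) = end
                • done:
                  &{err,done} ↦ ⊕{err,done}  (offer→select)
                    • err:
                      dual(end) = end
                    • done:
                      dual(end) = end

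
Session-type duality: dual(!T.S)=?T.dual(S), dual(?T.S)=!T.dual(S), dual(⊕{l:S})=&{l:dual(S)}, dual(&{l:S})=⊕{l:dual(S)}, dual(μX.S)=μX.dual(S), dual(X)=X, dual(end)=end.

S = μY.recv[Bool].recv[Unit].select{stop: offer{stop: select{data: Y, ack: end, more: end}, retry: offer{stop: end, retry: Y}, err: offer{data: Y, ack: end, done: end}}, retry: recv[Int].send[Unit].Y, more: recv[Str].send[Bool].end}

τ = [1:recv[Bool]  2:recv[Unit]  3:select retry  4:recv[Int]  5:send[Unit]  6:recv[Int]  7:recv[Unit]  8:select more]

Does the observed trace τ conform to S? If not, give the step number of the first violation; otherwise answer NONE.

6

@1 recv[Bool]  match  residual = recv[Unit].select{stop: offer{stop: select{data: μY.…, ack: end, more: end}, retry: offer{stop: end, retry: μY.…}, err: offer{data: μY.…, ack: end, done: end}}, retry: recv[Int].send[Unit].μY.…, more: recv[Str].send[Bool].end}
@2 recv[Unit]  match  residual = select{stop: offer{stop: select{data: μY.…, ack: end, more: end}, retry: offer{stop: end, retry: μY.…}, err: offer{data: μY.…, ack: end, done: end}}, retry: recv[Int].send[Unit].μY.…, more: recv[Str].send[Bool].end}
@3 select retry  match  residual = recv[Int].send[Unit].μY.…
@4 recv[Int]  match  residual = send[Unit].μY.…
@5 send[Unit]  match  residual = μY.…
@6 got recv[Int], protocol expects recv[Bool]  ✗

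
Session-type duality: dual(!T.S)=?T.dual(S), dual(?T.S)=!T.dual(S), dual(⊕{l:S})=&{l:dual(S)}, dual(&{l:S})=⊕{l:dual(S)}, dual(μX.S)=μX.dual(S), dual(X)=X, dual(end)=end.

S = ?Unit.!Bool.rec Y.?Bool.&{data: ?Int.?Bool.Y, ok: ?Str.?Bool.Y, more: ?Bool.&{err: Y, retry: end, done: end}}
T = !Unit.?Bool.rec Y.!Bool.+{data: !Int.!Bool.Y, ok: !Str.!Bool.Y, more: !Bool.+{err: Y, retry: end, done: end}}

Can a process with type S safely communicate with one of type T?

YES

?Unit | !Unit  match
  !Bool | ?Bool  match
    rec Y | rec Y  match (μ self-dual)
      ?Bool | !Bool  match
        &{data,ok,more} | +{data,ok,more}  match labels match
          case data:
            ?Int | !Int  match
              ?Bool | !Bool  match
                Y | Y  match
          case ok:
            ?Str | !Str  match
              ?Bool | !Bool  match
                Y | Y  match
          case more:
            ?Bool | !Bool  match
              &{err,retry,done} | +{err,retry,done}  match labels match
                case err:
                  Y | Y  match
                case retry:
                  end | end  match
                case done:
                  end | end  match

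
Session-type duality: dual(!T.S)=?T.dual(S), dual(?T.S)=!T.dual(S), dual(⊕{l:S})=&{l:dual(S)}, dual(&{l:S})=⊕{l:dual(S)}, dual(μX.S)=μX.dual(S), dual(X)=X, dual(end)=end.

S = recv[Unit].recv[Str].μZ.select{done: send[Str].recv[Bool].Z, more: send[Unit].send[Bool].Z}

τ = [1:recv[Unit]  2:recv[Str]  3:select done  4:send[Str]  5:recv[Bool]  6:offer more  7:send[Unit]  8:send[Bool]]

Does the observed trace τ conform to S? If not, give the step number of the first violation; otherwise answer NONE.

@1 recv[Unit]  ok  state: recv[Str].μZ.…
@2 recv[Str]  ok  state: μZ.…
@3 select done  ok  state: send[Str].recv[Bool].μZ.…
@4 send[Str]  ok  state: recv[Bool].μZ.…
@5 recv[Bool]  ok  state: μZ.…
@6 got offer more, protocol expects select done or select more  ✗

6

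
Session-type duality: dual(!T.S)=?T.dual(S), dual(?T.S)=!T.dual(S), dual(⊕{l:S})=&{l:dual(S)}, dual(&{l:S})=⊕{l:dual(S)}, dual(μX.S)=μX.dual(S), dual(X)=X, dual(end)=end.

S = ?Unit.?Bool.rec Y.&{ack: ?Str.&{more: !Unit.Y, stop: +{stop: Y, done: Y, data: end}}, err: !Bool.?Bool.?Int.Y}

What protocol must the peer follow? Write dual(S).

?Unit ↦ !Unit
  ?Bool ↦ !Bool
    rec Y ↦ rec Y  (binder kept)
      &{ack,err} ↦ +{ack,err}  (&→⊕)
        • ack:
          ?Str ↦ !Str
            &{more,stop} ↦ +{more,stop}  (&→⊕)
              • more:
                !Unit ↦ ?Unit
                  Y ↦ Y
              • stop:
                +{stop,done,data} ↦ &{stop,done,data}  (internal→external)
                  • stop:
                    Y ↦ Y
                  • done:
                    Y ↦ Y
                  • data:
                    end ↦ end
        • err:
          !Bool ↦ ?Bool
            ?Bool ↦ !Bool
              ?Int ↦ !Int
                Y ↦ Y

!Unit.!Bool.rec Y.+{ack: !Str.+{more: ?Unit.Y, stop: &{stop: Y, done: Y, data: end}}, err: ?Bool.!Bool.!Int.Y}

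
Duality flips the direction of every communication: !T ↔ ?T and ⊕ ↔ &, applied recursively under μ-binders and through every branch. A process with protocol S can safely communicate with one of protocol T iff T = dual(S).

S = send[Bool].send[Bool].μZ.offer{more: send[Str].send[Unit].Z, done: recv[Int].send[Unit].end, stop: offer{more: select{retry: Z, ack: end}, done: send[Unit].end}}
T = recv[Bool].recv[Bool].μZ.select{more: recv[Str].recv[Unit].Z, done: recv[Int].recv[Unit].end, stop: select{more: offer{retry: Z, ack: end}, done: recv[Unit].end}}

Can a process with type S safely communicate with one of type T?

send[Bool] vs recv[Bool]  ✓
  send[Bool] vs recv[Bool]  ✓
    μZ vs μZ  ✓ (rec unchanged)
      offer{more,done,stop} vs select{more,done,stop}  ✓ label sets agree
        case more:
          send[Str] vs recv[Str]  ✓
            send[Unit] vs recv[Unit]  ✓
              Z vs Z  ✓
        case done:
          recv[Int] vs recv[Int]  ✗ same direction on both sides — not dual

NO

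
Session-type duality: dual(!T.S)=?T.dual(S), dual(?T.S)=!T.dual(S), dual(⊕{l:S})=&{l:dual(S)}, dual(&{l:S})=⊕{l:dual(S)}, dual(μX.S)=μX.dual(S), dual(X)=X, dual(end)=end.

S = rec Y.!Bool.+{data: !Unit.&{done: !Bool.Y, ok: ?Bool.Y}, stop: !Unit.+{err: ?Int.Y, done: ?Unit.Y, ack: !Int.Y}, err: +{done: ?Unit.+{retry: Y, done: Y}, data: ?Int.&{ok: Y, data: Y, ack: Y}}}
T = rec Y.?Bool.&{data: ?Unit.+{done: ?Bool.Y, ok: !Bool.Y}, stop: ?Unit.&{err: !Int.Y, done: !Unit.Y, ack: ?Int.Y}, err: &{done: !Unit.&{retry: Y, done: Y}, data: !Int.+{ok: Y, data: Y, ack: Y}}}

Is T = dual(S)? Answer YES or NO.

YES

rec Y | rec Y  match (binder kept)
  !Bool | ?Bool  match
    +{data,stop,err} | &{data,stop,err}  match label sets agree
      case data:
        !Unit | ?Unit  match
          &{done,ok} | +{done,ok}  match label sets agree
            case done:
              !Bool | ?Bool  match
                Y | Y  match
            case ok:
              ?Bool | !Bool  match
                Y | Y  match
      case stop:
        !Unit | ?Unit  match
          +{err,done,ack} | &{err,done,ack}  match label sets agree
            case err:
              ?Int | !Int  match
                Y | Y  match
            case done:
              ?Unit | !Unit  match
                Y | Y  match
            case ack:
              !Int | ?Int  match
                Y | Y  match
      case err:
        +{done,data} | &{done,data}  match label sets agree
          case done:
            ?Unit | !Unit  match
              +{retry,done} | &{retry,done}  match label sets agree
                case retry:
                  Y | Y  match
                case done:
                  Y | Y  match
          case data:
            ?Int | !Int  match
              &{ok,data,ack} | +{ok,data,ack}  match label sets agree
                case ok:
                  Y | Y  match
                case data:
                  Y | Y  match
                case ack:
                  Y | Y  match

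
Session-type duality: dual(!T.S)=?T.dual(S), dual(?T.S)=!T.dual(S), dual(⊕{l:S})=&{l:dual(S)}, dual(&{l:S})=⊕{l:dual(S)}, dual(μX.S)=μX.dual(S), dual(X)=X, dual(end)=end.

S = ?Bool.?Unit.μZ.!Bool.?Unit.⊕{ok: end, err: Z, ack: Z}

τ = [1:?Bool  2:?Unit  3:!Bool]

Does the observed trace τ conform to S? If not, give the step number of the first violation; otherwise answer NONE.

[1] ?Bool  ok  cont: ?Unit.μZ.…
[2] ?Unit  ok  cont: μZ.…
[3] !Bool  ok  cont: ?Unit.⊕{ok: end, err: μZ.…, ack: μZ.…}
τ conforms to S (length 3)

NONE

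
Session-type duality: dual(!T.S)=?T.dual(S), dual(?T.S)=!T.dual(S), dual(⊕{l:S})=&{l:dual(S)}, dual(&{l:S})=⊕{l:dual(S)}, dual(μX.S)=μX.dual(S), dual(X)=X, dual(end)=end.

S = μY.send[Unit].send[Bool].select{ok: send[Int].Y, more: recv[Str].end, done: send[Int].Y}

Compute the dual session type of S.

μY.recv[Unit].recv[Bool].offer{ok: recv[Int].Y, more: send[Str].end, done: recv[Int].Y}

μY = μY  (rec unchanged)
  send[Unit] = recv[Unit]
    send[Bool] = recv[Bool]
      select{ok,more,done} = offer{ok,more,done}  (internal→external)
        [ok]
          send[Int] = recv[Int]
            Y ↦ Y
        [more]
          recv[Str] = send[Str]
            end ↦ end
        [done]
          send[Int] = recv[Int]
            Y ↦ Y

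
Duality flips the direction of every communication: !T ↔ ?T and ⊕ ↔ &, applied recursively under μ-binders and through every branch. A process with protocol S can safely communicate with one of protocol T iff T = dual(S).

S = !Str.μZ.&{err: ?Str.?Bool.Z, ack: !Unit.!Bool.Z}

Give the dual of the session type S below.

?Str.μZ.⊕{err: !Str.!Bool.Z, ack: ?Unit.?Bool.Z}

!Str = ?Str
  μZ = μZ  (rec unchanged)
    &{err,ack} = ⊕{err,ack}  (external→internal)
      [err]
        ?Str = !Str
          ?Bool = !Bool
            dual(Z) = Z
      [ack]
        !Unit = ?Unit
          !Bool = ?Bool
            dual(Z) = Z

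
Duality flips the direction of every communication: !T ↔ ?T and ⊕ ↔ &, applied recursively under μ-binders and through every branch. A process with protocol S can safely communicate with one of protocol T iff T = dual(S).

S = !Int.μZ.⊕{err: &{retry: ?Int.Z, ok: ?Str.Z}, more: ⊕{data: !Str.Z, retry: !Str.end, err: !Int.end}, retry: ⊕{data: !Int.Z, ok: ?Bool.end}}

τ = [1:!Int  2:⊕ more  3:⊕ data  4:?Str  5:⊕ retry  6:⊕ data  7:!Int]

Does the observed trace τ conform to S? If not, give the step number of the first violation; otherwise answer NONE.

4

[1] !Int  ✓  state: μZ.…
[2] ⊕ more  ✓  state: ⊕{data: !Str.μZ.…, retry: !Str.end, err: !Int.end}
[3] ⊕ data  ✓  state: !Str.μZ.…
[4] got ?Str, protocol expects !Str  ✗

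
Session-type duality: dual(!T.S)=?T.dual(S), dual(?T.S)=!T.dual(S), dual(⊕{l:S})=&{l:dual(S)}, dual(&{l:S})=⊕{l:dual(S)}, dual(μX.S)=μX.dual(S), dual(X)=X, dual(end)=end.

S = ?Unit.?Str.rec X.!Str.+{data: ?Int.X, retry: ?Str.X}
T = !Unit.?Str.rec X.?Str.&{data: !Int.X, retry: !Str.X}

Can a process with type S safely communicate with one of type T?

NO

?Unit ‖ !Unit  ok
  ?Str ‖ ?Str  ✗ same direction on both sides — not dual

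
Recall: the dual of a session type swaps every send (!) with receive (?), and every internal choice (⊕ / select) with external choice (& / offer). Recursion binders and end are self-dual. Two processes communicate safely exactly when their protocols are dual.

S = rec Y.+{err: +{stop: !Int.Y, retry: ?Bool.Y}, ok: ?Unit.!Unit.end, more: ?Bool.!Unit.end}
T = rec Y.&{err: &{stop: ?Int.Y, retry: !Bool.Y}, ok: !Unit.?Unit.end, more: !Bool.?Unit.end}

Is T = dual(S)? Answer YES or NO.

rec Y | rec Y  ok (rec unchanged)
  +{err,ok,more} | &{err,ok,more}  ok same labels
    • err:
      +{stop,retry} | &{stop,retry}  ok same labels
        • stop:
          !Int | ?Int  ok
            Y | Y  ok
        • retry:
          ?Bool | !Bool  ok
            Y | Y  ok
    • ok:
      ?Unit | !Unit  ok
        !Unit | ?Unit  ok
          end | end  ok
    • more:
      ?Bool | !Bool  ok
        !Unit | ?Unit  ok
          end | end  ok

YES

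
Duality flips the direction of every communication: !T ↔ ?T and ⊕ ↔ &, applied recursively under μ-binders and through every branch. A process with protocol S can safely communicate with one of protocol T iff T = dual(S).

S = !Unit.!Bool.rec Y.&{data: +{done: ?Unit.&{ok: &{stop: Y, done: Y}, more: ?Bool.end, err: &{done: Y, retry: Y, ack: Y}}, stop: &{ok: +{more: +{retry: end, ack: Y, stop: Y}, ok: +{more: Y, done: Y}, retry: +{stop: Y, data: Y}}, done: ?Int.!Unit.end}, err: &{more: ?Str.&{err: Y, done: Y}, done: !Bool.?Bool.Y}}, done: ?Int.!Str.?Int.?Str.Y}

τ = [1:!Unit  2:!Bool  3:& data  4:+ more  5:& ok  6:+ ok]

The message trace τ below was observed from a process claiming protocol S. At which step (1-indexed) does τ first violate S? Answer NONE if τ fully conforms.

4

step 1: !Unit  ✓  cont: !Bool.rec Y.…
step 2: !Bool  ✓  cont: rec Y.…
step 3: & data  ✓  cont: +{done: ?Unit.&{ok: &{stop: rec Y.…, done: rec Y.…}, more: ?Bool.end, err: &{done: rec Y.…, retry: rec Y.…, ack: rec Y.…}}, stop: &{ok: +{more: +{retry: end, ack: rec Y.…, stop: rec Y.…}, ok: +{more: rec Y.…, done: rec Y.…}, retry: +{stop: rec Y.…, data: rec Y.…}}, done: ?Int.!Unit.end}, err: &{more: ?Str.&{err: rec Y.…, done: rec Y.…}, done: !Bool.?Bool.rec Y.…}}
step 4: got + more, protocol expects + done or + stop or + err  ✗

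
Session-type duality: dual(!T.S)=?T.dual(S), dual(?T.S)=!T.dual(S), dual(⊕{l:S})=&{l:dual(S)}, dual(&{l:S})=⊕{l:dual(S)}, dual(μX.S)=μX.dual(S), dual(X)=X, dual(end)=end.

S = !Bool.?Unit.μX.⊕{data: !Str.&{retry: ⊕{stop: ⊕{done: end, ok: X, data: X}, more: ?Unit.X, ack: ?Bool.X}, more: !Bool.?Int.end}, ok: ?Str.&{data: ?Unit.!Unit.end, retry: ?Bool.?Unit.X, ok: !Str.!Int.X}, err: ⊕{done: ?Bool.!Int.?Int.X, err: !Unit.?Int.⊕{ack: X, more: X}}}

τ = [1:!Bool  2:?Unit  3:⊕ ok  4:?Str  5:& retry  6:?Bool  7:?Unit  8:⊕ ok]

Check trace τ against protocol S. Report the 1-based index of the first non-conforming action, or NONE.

@1 !Bool  ok  residual = ?Unit.μX.…
@2 ?Unit  ok  residual = μX.…
@3 ⊕ ok  ok  residual = ?Str.&{data: ?Unit.!Unit.end, retry: ?Bool.?Unit.μX.…, ok: !Str.!Int.μX.…}
@4 ?Str  ok  residual = &{data: ?Unit.!Unit.end, retry: ?Bool.?Unit.μX.…, ok: !Str.!Int.μX.…}
@5 & retry  ok  residual = ?Bool.?Unit.μX.…
@6 ?Bool  ok  residual = ?Unit.μX.…
@7 ?Unit  ok  residual = μX.…
@8 ⊕ ok  ok  residual = ?Str.&{data: ?Unit.!Unit.end, retry: ?Bool.?Unit.μX.…, ok: !Str.!Int.μX.…}
trace exhausted — no violation

NONE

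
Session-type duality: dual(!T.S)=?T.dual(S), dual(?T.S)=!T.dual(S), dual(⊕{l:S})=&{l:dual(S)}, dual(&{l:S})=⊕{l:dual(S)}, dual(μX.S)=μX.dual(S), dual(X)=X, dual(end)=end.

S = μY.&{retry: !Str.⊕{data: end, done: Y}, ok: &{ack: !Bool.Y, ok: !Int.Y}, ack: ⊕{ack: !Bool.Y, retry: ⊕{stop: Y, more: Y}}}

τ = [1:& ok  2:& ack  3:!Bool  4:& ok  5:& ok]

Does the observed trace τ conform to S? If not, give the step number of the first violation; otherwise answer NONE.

step 1: & ok  ok  cont: &{ack: !Bool.μY.…, ok: !Int.μY.…}
step 2: & ack  ok  cont: !Bool.μY.…
step 3: !Bool  ok  cont: μY.…
step 4: & ok  ok  cont: &{ack: !Bool.μY.…, ok: !Int.μY.…}
step 5: & ok  ok  cont: !Int.μY.…
trace exhausted — no violation

NONE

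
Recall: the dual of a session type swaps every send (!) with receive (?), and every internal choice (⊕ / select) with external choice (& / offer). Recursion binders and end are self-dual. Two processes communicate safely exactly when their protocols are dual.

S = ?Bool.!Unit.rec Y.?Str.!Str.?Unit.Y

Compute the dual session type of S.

!Bool.?Unit.rec Y.!Str.?Str.!Unit.Y

?Bool = !Bool
  !Unit = ?Unit
    rec Y = rec Y  (binder kept)
      ?Str = !Str
        !Str = ?Str
          ?Unit = !Unit
            Y self-dual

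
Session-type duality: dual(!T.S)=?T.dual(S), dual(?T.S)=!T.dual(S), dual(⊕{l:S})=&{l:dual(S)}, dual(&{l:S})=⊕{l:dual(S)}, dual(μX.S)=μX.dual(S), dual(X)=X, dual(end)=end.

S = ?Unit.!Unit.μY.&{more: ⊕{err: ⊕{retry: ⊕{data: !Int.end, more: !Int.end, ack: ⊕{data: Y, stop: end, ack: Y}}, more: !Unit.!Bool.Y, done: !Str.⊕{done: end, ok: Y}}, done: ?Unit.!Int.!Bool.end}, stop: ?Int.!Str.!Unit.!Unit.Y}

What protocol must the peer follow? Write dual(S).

?Unit → !Unit
  !Unit → ?Unit
    μY → μY  (μ self-dual)
      &{more,stop} → ⊕{more,stop}  (offer→select)
        • more:
          ⊕{err,done} → &{err,done}  (select→offer)
            • err:
              ⊕{retry,more,done} → &{retry,more,done}  (select→offer)
                • retry:
                  ⊕{data,more,ack} → &{data,more,ack}  (select→offer)
                    • data:
                      !Int → ?Int
                        dual(end) = end
                    • more:
                      !Int → ?Int
                        dual(end) = end
                    • ack:
                      ⊕{data,stop,ack} → &{data,stop,ack}  (select→offer)
                        • data:
                          dual(Y) = Y
                        • stop:
                          dual(end) = end
                        • ack:
                          dual(Y) = Y
                • more:
                  !Unit → ?Unit
                    !Bool → ?Bool
                      dual(Y) = Y
                • done:
                  !Str → ?Str
                    ⊕{done,ok} → &{done,ok}  (select→offer)
                      • done:
                        dual(end) = end
                      • ok:
                        dual(Y) = Y
            • done:
              ?Unit → !Unit
                !Int → ?Int
                  !Bool → ?Bool
                    dual(end) = end
        • stop:
          ?Int → !Int
            !Str → ?Str
              !Unit → ?Unit
                !Unit → ?Unit
                  dual(Y) = Y

!Unit.?Unit.μY.⊕{more: &{err: &{retry: &{data: ?Int.end, more: ?Int.end, ack: &{data: Y, stop: end, ack: Y}}, more: ?Unit.?Bool.Y, done: ?Str.&{done: end, ok: Y}}, done: !Unit.?Int.?Bool.end}, stop: !Int.?Str.?Unit.?Unit.Y}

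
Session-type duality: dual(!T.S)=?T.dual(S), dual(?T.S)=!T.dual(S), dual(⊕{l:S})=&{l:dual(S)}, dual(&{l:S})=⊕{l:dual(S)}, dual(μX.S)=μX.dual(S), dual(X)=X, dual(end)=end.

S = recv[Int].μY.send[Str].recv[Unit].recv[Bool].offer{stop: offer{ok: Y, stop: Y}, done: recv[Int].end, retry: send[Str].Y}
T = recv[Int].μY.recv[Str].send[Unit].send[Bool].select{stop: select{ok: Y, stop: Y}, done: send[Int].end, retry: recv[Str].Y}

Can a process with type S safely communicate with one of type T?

NO

recv[Int] | recv[Int]  ✗ same direction on both sides — not dual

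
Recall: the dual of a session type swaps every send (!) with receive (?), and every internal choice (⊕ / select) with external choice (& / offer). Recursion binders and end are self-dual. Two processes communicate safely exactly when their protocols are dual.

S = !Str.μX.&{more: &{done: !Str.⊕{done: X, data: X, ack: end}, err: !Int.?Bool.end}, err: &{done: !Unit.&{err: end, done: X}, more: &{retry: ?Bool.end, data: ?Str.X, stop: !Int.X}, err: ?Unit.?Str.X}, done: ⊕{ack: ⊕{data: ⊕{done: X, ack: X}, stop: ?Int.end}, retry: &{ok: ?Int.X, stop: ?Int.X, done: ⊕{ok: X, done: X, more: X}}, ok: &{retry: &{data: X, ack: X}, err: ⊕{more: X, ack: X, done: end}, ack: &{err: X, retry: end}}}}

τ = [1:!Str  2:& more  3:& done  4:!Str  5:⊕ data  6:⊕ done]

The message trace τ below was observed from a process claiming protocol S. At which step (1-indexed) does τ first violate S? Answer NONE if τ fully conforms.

6

[1] !Str  ok  state: μX.…
[2] & more  ok  state: &{done: !Str.⊕{done: μX.…, data: μX.…, ack: end}, err: !Int.?Bool.end}
[3] & done  ok  state: !Str.⊕{done: μX.…, data: μX.…, ack: end}
[4] !Str  ok  state: ⊕{done: μX.…, data: μX.…, ack: end}
[5] ⊕ data  ok  state: μX.…
[6] got ⊕ done, protocol expects & more or & err or & done  ✗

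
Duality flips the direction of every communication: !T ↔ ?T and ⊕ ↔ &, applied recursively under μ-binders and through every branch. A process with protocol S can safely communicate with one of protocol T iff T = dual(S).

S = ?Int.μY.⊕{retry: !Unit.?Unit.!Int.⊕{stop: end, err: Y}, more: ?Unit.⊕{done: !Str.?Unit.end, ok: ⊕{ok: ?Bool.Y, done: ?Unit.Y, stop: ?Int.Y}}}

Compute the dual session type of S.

!Int.μY.&{retry: ?Unit.!Unit.?Int.&{stop: end, err: Y}, more: !Unit.&{done: ?Str.!Unit.end, ok: &{ok: !Bool.Y, done: !Unit.Y, stop: !Int.Y}}}

?Int → !Int
  μY → μY  (binder kept)
    ⊕{retry,more} → &{retry,more}  (select→offer)
      [retry]
        !Unit → ?Unit
          ?Unit → !Unit
            !Int → ?Int
              ⊕{stop,err} → &{stop,err}  (select→offer)
                [stop]
                  dual(end) = end
                [err]
                  dual(Y) = Y
      [more]
        ?Unit → !Unit
          ⊕{done,ok} → &{done,ok}  (select→offer)
            [done]
              !Str → ?Str
                ?Unit → !Unit
                  dual(end) = end
            [ok]
              ⊕{ok,done,stop} → &{ok,done,stop}  (select→offer)
                [ok]
                  ?Bool → !Bool
                    dual(Y) = Y
                [done]
                  ?Unit → !Unit
                    dual(Y) = Y
                [stop]
                  ?Int → !Int
                    dual(Y) = Y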